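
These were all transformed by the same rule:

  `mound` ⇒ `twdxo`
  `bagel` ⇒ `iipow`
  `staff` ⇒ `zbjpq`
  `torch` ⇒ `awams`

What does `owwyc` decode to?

In mound: m→t is +7, o→w is +8, u→d is +9, n→x is +10 — the shift increases by 1 each position. Each letter shifts forward by (position + 7), i.e. 7, 8, 9, … — the shift grows by one for each successive letter.
Reversing it on owwyc: o−7=h, w−8=o, w−9=n, y−10=o, c−11=r.

honor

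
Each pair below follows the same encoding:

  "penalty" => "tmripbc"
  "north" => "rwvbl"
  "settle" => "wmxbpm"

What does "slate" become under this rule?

It's a Vigenère-style cipher with numeric key [4,8]: position i shifts by key[i mod 2].
On slate: s+4=w, l+8=t, a+4=e, t+8=b, e+4=i.

wtebi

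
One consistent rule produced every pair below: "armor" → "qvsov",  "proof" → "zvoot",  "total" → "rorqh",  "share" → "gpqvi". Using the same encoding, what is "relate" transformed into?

This is an affine cipher: with a=0,…,z=25, each position x becomes (11x+16) mod 26.
Applying it to relate: r(17)→11·17+16≡21=v; e(4)→11·4+16≡8=i; l(11)→11·11+16≡7=h; a(0)→11·0+16≡16=q; t(19)→11·19+16≡17=r; e(4)→11·4+16≡8=i (all mod 26).

vihqri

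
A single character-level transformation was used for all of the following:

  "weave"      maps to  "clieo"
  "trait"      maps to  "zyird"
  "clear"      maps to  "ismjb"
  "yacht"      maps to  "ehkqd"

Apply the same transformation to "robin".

In weave: w→c is +6, e→l is +7, a→i is +8, v→e is +9 — the shift increases by 1 each position. Each letter shifts forward by (position + 6), i.e. 6, 7, 8, … — the shift grows by one for each successive letter.
Applying it to robin: r+6=x, o+7=v, b+8=j, i+9=r, n+10=x.

xvjrx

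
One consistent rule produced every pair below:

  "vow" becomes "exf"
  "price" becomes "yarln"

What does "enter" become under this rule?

Compare letters: v→e is +9, o→x is +9, w→f is +9 — a constant shift. Each letter is shifted forward by 9 in the alphabet (a Caesar shift of +9).
Applying it to enter: e+9=n, n+9=w, t+9=c, e+9=n, r+9=a.

nwcna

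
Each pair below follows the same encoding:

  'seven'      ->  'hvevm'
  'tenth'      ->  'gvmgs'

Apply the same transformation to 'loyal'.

olbzo

Each pair mirrors across the alphabet (s↔h, e↔v, v↔e): positions sum to 25. Letters are reflected about the middle of the alphabet (position → 25−position): Atbash.
On loyal: l↔o, o↔l, y↔b, a↔z, l↔o.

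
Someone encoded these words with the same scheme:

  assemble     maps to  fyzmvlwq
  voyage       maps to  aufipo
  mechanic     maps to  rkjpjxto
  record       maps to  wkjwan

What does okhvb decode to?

jeans

In assemble: a→f is +5, s→y is +6, s→z is +7, e→m is +8 — the shift increases by 1 each position. Letter i (0-indexed) is shifted by i+5, so successive shifts are 5, 6, 7, ….
Decoding okhvb: o−5=j, k−6=e, h−7=a, v−8=n, b−9=s.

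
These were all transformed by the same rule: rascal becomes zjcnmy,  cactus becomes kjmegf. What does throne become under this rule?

In rascal: r→z is +8, a→j is +9, s→c is +10, c→n is +11 — the shift increases by 1 each position. Each letter shifts forward by (position + 8), i.e. 8, 9, 10, … — the shift grows by one for each successive letter.
Applying it to throne: t+8=b, h+9=q, r+10=b, o+11=z, n+12=z, e+13=r.

bqbzzr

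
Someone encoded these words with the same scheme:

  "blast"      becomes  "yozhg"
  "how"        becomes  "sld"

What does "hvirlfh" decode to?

Each pair mirrors across the alphabet (b↔y, l↔o, a↔z): positions sum to 25. This is the alphabet-reversal cipher (Atbash): a becomes z, b becomes y, etc.
Reversing it on hvirlfh: h↔s, v↔e, i↔r, r↔i, l↔o, f↔u, h↔s.

serious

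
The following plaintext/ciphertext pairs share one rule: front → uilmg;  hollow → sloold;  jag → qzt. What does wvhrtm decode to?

design

Each pair mirrors across the alphabet (f↔u, r↔i, o↔l): positions sum to 25. This is the alphabet-reversal cipher (Atbash): a becomes z, b becomes y, etc.
Reversing it on wvhrtm: w↔d, v↔e, h↔s, r↔i, t↔g, m↔n.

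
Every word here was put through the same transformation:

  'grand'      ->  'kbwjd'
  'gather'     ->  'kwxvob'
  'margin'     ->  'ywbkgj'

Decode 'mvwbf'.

g(6)→k(10) and r(17)→b(1) fit y≡11x+22 (mod 26); the inverse of 11 mod 26 is 19. This is an affine cipher: with a=0,…,z=25, each position x becomes (11x+22) mod 26.
Reversing it on mvwbf: m(12)→19·(12−22)≡18=s; v(21)→19·(21−22)≡7=h; w(22)→19·(22−22)≡0=a; b(1)→19·(1−22)≡17=r; f(5)→19·(5−22)≡15=p (all mod 26).

sharp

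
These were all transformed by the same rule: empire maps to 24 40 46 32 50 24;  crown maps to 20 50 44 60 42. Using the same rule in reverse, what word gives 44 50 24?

Each letter becomes 2×(its alphabet position, a=1..z=26) + 14.
Undoing it on 44 50 24: 44→(44−14)÷2=15=o, 50→(50−14)÷2=18=r, 24→(24−14)÷2=5=e.

ore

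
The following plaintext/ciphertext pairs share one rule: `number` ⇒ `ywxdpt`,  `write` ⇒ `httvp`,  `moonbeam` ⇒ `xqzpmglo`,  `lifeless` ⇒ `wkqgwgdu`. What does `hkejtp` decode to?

It's a Vigenère-style cipher with numeric key [11,2]: position i shifts by key[i mod 2].
Reversing it on hkejtp: h−11=w, k−2=i, e−11=t, j−2=h, t−11=i, p−2=n.

within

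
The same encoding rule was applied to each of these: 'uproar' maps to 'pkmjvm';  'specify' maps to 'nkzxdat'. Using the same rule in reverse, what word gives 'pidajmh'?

uniform

Compare letters: u→p is +21, p→k is +21, r→m is +21 — a constant shift. Each letter is shifted forward by 21 in the alphabet (a Caesar shift of +21).
Undoing it on pidajmh: p−21=u, i−21=n, d−21=i, a−21=f, j−21=o, m−21=r, h−21=m.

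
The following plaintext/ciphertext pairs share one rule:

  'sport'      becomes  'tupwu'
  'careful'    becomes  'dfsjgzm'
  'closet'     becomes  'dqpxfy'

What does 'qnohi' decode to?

pinch

Shifts by position in sport: pos 0: s→t (+1), pos 1: p→u (+5), pos 2: o→p (+1), pos 3: r→w (+5) — repeating every 2. It's a Vigenère-style cipher with numeric key [1,5]: position i shifts by key[i mod 2].
Decoding qnohi: q−1=p, n−5=i, o−1=n, h−5=c, i−1=h.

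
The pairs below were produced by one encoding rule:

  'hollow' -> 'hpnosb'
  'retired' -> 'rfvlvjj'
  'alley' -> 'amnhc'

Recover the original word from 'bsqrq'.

In hollow: h→h is +0, o→p is +1, l→n is +2, l→o is +3 — the shift increases by 1 each position. Letter i (0-indexed) is shifted by i+0, so successive shifts are 0, 1, 2, ….
Undoing it on bsqrq: b−0=b, s−1=r, q−2=o, r−3=o, q−4=m.

broom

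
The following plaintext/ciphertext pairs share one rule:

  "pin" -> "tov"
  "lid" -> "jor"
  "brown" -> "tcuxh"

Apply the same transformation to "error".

The output letters match the input read backwards, each shifted +6: pin reversed is nip. The word is reversed, then every letter is shifted forward by 6.
For error: reverse → rorre; then shift: r+6=x, o+6=u, r+6=x, r+6=x, e+6=k.

xuxxk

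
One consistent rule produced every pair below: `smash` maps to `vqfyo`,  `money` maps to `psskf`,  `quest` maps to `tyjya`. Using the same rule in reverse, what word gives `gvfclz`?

In smash: s→v is +3, m→q is +4, a→f is +5, s→y is +6 — the shift increases by 1 each position. Letter i (0-indexed) is shifted by i+3, so successive shifts are 3, 4, 5, ….
Undoing it on gvfclz: g−3=d, v−4=r, f−5=a, c−6=w, l−7=e, z−8=r.

drawer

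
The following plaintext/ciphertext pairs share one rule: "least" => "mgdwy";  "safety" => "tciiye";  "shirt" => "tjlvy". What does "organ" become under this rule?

ptjes

Each letter shifts forward by (position + 1), i.e. 1, 2, 3, … — the shift grows by one for each successive letter.
On organ: o+1=p, r+2=t, g+3=j, a+4=e, n+5=s.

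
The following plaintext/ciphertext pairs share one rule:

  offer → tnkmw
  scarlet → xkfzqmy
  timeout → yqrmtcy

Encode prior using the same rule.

uznww

It's a Vigenère-style cipher with numeric key [5,8]: position i shifts by key[i mod 2].
For prior: p+5=u, r+8=z, i+5=n, o+8=w, r+5=w.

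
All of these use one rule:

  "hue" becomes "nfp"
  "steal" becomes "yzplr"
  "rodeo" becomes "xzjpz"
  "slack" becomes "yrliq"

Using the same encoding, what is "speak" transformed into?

yvplq

Two shifts are in play — +11 for a/e/i/o/u, +6 for every other letter.
On speak: s(cons)+6=y, p(cons)+6=v, e(vowel)+11=p, a(vowel)+11=l, k(cons)+6=q.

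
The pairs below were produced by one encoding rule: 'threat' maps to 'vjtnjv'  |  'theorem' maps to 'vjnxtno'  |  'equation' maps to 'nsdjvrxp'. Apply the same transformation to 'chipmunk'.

Two shifts are in play — +9 for a/e/i/o/u, +2 for every other letter.
Applying it to chipmunk: c(cons)+2=e, h(cons)+2=j, i(vowel)+9=r, p(cons)+2=r, m(cons)+2=o, u(vowel)+9=d, n(cons)+2=p, k(cons)+2=m.

ejrrodpm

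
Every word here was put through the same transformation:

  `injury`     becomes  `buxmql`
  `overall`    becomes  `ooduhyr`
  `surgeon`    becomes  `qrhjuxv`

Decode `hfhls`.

The output letters match the input read backwards, each shifted +3: injury reversed is yrujni. Two steps: reverse the string, then apply a Caesar shift of +3.
Undoing it on hfhls: shift back: h−3=e, f−3=c, h−3=e, l−3=i, s−3=p → eceip; then reverse → piece.

piece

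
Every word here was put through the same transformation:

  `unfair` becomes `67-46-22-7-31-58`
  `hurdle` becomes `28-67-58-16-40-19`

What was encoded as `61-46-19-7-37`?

sneak

u(#21)→67 and n(#14)→46: differences scale by 3, so n = 3·pos + 4. Each letter becomes 3×(its alphabet position, a=1..z=26) + 4.
Reversing it on 61-46-19-7-37: 61→(61−4)÷3=19=s, 46→(46−4)÷3=14=n, 19→(19−4)÷3=5=e, 7→(7−4)÷3=1=a, 37→(37−4)÷3=11=k.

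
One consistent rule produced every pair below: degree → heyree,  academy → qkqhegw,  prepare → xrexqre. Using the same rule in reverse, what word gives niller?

butter

Treating letters as 0–25, the rule is x ↦ 23x + 16 (mod 26).
Reversing it on niller: n(13)→17·(13−16)≡1=b; i(8)→17·(8−16)≡20=u; l(11)→17·(11−16)≡19=t; l(11)→17·(11−16)≡19=t; e(4)→17·(4−16)≡4=e; r(17)→17·(17−16)≡17=r (all mod 26).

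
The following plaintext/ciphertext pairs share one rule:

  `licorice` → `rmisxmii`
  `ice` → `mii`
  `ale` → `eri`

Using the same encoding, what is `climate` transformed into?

The shift depends on letter class: consonant l→r is +6, but vowel i→m is +4. The rule splits by letter class: vowels +4, consonants +6.
For climate: c(cons)+6=i, l(cons)+6=r, i(vowel)+4=m, m(cons)+6=s, a(vowel)+4=e, t(cons)+6=z, e(vowel)+4=i.

irmsezi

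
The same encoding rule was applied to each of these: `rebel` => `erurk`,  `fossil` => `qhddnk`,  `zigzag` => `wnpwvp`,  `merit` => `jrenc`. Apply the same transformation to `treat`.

cervc

r(17)→e(4) and e(4)→r(17) fit y≡25x+21 (mod 26); the inverse of 25 mod 26 is 25. Each letter's alphabet position (a=0..z=25) is mapped through 25·x+21 mod 26 — an affine cipher.
For treat: t(19)→25·19+21≡2=c; r(17)→25·17+21≡4=e; e(4)→25·4+21≡17=r; a(0)→25·0+21≡21=v; t(19)→25·19+21≡2=c (all mod 26).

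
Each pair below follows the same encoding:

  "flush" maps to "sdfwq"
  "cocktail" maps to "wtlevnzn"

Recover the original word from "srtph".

The output letters match the input read backwards, each shifted +11: flush reversed is hsulf. Two steps: reverse the string, then apply a Caesar shift of +11.
Undoing it on srtph: shift back: s−11=h, r−11=g, t−11=i, p−11=e, h−11=w → hgiew; then reverse → weigh.

weigh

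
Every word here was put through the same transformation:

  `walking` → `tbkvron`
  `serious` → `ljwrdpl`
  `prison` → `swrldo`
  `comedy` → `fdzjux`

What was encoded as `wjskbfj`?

Each letter's alphabet position (a=0..z=25) is mapped through 15·x+1 mod 26 — an affine cipher.
Reversing it on wjskbfj: w(22)→7·(22−1)≡17=r; j(9)→7·(9−1)≡4=e; s(18)→7·(18−1)≡15=p; k(10)→7·(10−1)≡11=l; b(1)→7·(1−1)≡0=a; f(5)→7·(5−1)≡2=c; j(9)→7·(9−1)≡4=e (all mod 26).

replace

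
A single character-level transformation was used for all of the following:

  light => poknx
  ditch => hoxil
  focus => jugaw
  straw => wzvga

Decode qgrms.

Shifts by position in light: pos 0: l→p (+4), pos 1: i→o (+6), pos 2: g→k (+4), pos 3: h→n (+6) — repeating every 2. The shifts repeat in a cycle of length 2: positions 0,1,… shift by +4, +6, then the pattern repeats.
Reversing it on qgrms: q−4=m, g−6=a, r−4=n, m−6=g, s−4=o.

mango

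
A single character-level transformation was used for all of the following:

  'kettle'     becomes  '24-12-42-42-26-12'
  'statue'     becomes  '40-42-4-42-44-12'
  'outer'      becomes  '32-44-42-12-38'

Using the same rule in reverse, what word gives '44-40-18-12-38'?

usher

k(#11)→24 and e(#5)→12: differences scale by 2, so n = 2·pos + 2. The formula is n = 2×(alphabet index, a=1) + 2.
Decoding 44-40-18-12-38: 44→(44−2)÷2=21=u, 40→(40−2)÷2=19=s, 18→(18−2)÷2=8=h, 12→(12−2)÷2=5=e, 38→(38−2)÷2=18=r.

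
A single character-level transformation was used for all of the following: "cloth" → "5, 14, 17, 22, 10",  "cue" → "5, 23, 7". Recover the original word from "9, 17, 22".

got

Each letter is replaced by its alphabet position (a=1..z=26) + 2.
Decoding 9, 17, 22: 9→(9−2)÷1=7=g, 17→(17−2)÷1=15=o, 22→(22−2)÷1=20=t.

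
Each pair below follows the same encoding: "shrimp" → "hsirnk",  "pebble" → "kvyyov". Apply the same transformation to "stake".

Each pair mirrors across the alphabet (s↔h, h↔s, r↔i): positions sum to 25. This is the alphabet-reversal cipher (Atbash): a becomes z, b becomes y, etc.
Applying it to stake: s↔h, t↔g, a↔z, k↔p, e↔v.

hgzpv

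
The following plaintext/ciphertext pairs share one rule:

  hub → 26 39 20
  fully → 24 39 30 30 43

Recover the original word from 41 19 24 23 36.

h is letter #8 and maps to 26: an offset of 18. The number is (letter's place in the alphabet, a=1) + 18.
Reversing it on 41 19 24 23 36: 41→(41−18)÷1=23=w, 19→(19−18)÷1=1=a, 24→(24−18)÷1=6=f, 23→(23−18)÷1=5=e, 36→(36−18)÷1=18=r.

wafer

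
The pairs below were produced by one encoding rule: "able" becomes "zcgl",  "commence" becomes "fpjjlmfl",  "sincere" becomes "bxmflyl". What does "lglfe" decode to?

elect

a(0)→z(25) and b(1)→c(2) fit y≡3x+25 (mod 26); the inverse of 3 mod 26 is 9. This is an affine cipher: with a=0,…,z=25, each position x becomes (3x+25) mod 26.
Decoding lglfe: l(11)→9·(11−25)≡4=e; g(6)→9·(6−25)≡11=l; l(11)→9·(11−25)≡4=e; f(5)→9·(5−25)≡2=c; e(4)→9·(4−25)≡19=t (all mod 26).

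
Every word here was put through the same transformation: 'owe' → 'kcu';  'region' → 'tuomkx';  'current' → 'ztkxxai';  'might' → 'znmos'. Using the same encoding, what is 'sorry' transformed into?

exxuy

Read the word backwards and shift each letter +6.
Applying it to sorry: reverse → yrros; then shift: y+6=e, r+6=x, r+6=x, o+6=u, s+6=y.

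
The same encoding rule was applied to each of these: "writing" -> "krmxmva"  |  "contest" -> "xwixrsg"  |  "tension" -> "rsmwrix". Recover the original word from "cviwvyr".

The output letters match the input read backwards, each shifted +4: writing reversed is gnitirw. The word is reversed, then every letter is shifted forward by 4.
Undoing it on cviwvyr: shift back: c−4=y, v−4=r, i−4=e, w−4=s, v−4=r, y−4=u, r−4=n → yresrun; then reverse → nursery.

nursery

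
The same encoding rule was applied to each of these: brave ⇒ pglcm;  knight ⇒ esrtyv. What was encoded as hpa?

pew

The word is reversed, then every letter is shifted forward by 11.
Undoing it on hpa: shift back: h−11=w, p−11=e, a−11=p → wep; then reverse → pew.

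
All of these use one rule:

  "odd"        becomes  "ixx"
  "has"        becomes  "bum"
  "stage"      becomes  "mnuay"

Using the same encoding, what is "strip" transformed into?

mnlcj

Compare letters: o→i is +20, d→x is +20, d→x is +20 — a constant shift. Every letter moves 20 places later in the alphabet, wrapping around z→a.
Applying it to strip: s+20=m, t+20=n, r+20=l, i+20=c, p+20=j.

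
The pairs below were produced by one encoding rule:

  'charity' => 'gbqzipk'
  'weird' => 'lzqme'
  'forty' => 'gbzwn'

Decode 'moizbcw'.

The output letters match the input read backwards, each shifted +8: charity reversed is ytirahc. The word is reversed, then every letter is shifted forward by 8.
Reversing it on moizbcw: shift back: m−8=e, o−8=g, i−8=a, z−8=r, b−8=t, c−8=u, w−8=o → egartuo; then reverse → outrage.

outrage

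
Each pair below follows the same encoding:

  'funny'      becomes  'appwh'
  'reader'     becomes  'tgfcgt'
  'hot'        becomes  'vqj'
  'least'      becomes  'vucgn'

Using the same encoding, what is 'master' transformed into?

tgvuco

Read the word backwards and shift each letter +2.
For master: reverse → retsam; then shift: r+2=t, e+2=g, t+2=v, s+2=u, a+2=c, m+2=o.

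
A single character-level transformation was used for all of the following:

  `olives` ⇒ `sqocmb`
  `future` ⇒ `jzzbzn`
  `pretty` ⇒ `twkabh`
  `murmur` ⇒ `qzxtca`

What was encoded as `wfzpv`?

In olives: o→s is +4, l→q is +5, i→o is +6, v→c is +7 — the shift increases by 1 each position. Letter i (0-indexed) is shifted by i+4, so successive shifts are 4, 5, 6, ….
Decoding wfzpv: w−4=s, f−5=a, z−6=t, p−7=i, v−8=n.

satin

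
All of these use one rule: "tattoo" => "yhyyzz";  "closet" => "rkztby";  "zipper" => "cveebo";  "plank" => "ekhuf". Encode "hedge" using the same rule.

Treating letters as 0–25, the rule is x ↦ 5x + 7 (mod 26).
Applying it to hedge: h(7)→5·7+7≡16=q; e(4)→5·4+7≡1=b; d(3)→5·3+7≡22=w; g(6)→5·6+7≡11=l; e(4)→5·4+7≡1=b (all mod 26).

qbwlb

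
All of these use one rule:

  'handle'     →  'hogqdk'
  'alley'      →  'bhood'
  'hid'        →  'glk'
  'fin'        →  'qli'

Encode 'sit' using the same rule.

wlv

The output letters match the input read backwards, each shifted +3: handle reversed is eldnah. The word is reversed, then every letter is shifted forward by 3.
Applying it to sit: reverse → tis; then shift: t+3=w, i+3=l, s+3=v.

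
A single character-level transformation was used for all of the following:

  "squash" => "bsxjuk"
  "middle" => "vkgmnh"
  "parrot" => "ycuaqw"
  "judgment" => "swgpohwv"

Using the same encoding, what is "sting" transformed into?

It's a Vigenère-style cipher with numeric key [9,2,3]: position i shifts by key[i mod 3].
For sting: s+9=b, t+2=v, i+3=l, n+9=w, g+2=i.

bvlwi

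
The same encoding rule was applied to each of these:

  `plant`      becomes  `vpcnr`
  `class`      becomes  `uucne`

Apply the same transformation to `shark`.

mtcju

The word is reversed, then every letter is shifted forward by 2.
Applying it to shark: reverse → krahs; then shift: k+2=m, r+2=t, a+2=c, h+2=j, s+2=u.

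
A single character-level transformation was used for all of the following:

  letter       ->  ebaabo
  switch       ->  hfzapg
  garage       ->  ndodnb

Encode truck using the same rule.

aotpl

l(11)→e(4) and e(4)→b(1) fit y≡19x+3 (mod 26); the inverse of 19 mod 26 is 11. This is an affine cipher: with a=0,…,z=25, each position x becomes (19x+3) mod 26.
For truck: t(19)→19·19+3≡0=a; r(17)→19·17+3≡14=o; u(20)→19·20+3≡19=t; c(2)→19·2+3≡15=p; k(10)→19·10+3≡11=l (all mod 26).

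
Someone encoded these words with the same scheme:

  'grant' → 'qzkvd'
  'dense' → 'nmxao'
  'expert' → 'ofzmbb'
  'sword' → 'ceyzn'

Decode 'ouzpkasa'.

emphasis

It's a Vigenère-style cipher with numeric key [10,8]: position i shifts by key[i mod 2].
Decoding ouzpkasa: o−10=e, u−8=m, z−10=p, p−8=h, k−10=a, a−8=s, s−10=i, a−8=s.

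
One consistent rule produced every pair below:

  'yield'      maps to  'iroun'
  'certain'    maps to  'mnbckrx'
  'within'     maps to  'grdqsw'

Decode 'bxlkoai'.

robbery

Shifts by position in yield: pos 0: y→i (+10), pos 1: i→r (+9), pos 2: e→o (+10), pos 3: l→u (+9) — repeating every 2. It's a Vigenère-style cipher with numeric key [10,9]: position i shifts by key[i mod 2].
Undoing it on bxlkoai: b−10=r, x−9=o, l−10=b, k−9=b, o−10=e, a−9=r, i−10=y.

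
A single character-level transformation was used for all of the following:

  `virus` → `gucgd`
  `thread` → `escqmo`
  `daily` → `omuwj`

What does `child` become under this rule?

nsuwo

The rule splits by letter class: vowels +12, consonants +11.
For child: c(cons)+11=n, h(cons)+11=s, i(vowel)+12=u, l(cons)+11=w, d(cons)+11=o.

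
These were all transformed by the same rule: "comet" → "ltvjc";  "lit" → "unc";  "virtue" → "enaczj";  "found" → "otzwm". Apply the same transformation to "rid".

anm

The shift depends on letter class: consonant c→l is +9, but vowel o→t is +5. The rule splits by letter class: vowels +5, consonants +9.
Applying it to rid: r(cons)+9=a, i(vowel)+5=n, d(cons)+9=m.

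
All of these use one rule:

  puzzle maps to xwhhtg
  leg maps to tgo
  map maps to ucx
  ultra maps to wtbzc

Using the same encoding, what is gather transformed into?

The rule splits by letter class: vowels +2, consonants +8.
For gather: g(cons)+8=o, a(vowel)+2=c, t(cons)+8=b, h(cons)+8=p, e(vowel)+2=g, r(cons)+8=z.

ocbpgz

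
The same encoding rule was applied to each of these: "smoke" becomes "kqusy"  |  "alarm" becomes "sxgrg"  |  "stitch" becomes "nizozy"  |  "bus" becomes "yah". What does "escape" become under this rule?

The output letters match the input read backwards, each shifted +6: smoke reversed is ekoms. The word is reversed, then every letter is shifted forward by 6.
Applying it to escape: reverse → epacse; then shift: e+6=k, p+6=v, a+6=g, c+6=i, s+6=y, e+6=k.

kvgiyk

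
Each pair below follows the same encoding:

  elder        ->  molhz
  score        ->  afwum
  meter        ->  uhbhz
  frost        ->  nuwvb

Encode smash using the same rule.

apivp

Shifts by position in elder: pos 0: e→m (+8), pos 1: l→o (+3), pos 2: d→l (+8), pos 3: e→h (+3) — repeating every 2. The shifts repeat in a cycle of length 2: positions 0,1,… shift by +8, +3, then the pattern repeats.
Applying it to smash: s+8=a, m+3=p, a+8=i, s+3=v, h+8=p.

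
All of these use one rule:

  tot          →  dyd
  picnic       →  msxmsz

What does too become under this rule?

yyd

Two steps: reverse the string, then apply a Caesar shift of +10.
For too: reverse → oot; then shift: o+10=y, o+10=y, t+10=d.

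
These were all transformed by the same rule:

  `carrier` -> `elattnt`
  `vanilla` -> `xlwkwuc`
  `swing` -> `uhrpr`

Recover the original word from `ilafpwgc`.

gardener

It's a Vigenère-style cipher with numeric key [2,11,9]: position i shifts by key[i mod 3].
Reversing it on ilafpwgc: i−2=g, l−11=a, a−9=r, f−2=d, p−11=e, w−9=n, g−2=e, c−11=r.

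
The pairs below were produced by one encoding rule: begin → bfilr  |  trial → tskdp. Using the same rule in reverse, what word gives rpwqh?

In begin: b→b is +0, e→f is +1, g→i is +2, i→l is +3 — the shift increases by 1 each position. Each letter shifts forward by its position index (0, 1, 2, …) — the shift grows by one for each successive letter.
Undoing it on rpwqh: r−0=r, p−1=o, w−2=u, q−3=n, h−4=d.

round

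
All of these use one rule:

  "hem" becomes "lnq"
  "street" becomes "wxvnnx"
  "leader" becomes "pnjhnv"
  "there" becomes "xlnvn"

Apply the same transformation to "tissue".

Two shifts are in play — +9 for a/e/i/o/u, +4 for every other letter.
Applying it to tissue: t(cons)+4=x, i(vowel)+9=r, s(cons)+4=w, s(cons)+4=w, u(vowel)+9=d, e(vowel)+9=n.

xrwwdn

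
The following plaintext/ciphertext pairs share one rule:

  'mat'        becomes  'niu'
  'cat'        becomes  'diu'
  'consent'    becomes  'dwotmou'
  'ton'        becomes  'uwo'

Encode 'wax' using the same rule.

xiy

The shift depends on letter class: consonant m→n is +1, but vowel a→i is +8. The rule splits by letter class: vowels +8, consonants +1.
For wax: w(cons)+1=x, a(vowel)+8=i, x(cons)+1=y.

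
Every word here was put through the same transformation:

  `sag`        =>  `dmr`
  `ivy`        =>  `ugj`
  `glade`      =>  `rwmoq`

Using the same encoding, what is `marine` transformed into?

xmcuyq

The shift depends on letter class: consonant s→d is +11, but vowel a→m is +12. The rule splits by letter class: vowels +12, consonants +11.
For marine: m(cons)+11=x, a(vowel)+12=m, r(cons)+11=c, i(vowel)+12=u, n(cons)+11=y, e(vowel)+12=q.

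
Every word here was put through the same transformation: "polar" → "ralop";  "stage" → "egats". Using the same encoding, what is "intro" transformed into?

ortni

The output letters match the input read backwards: polar reversed is ralop. The word is simply reversed.
On intro: reverse → ortni.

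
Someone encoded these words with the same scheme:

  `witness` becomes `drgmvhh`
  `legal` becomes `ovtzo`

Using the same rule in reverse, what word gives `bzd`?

Each pair mirrors across the alphabet (w↔d, i↔r, t↔g): positions sum to 25. Letters are reflected about the middle of the alphabet (position → 25−position): Atbash.
Reversing it on bzd: b↔y, z↔a, d↔w.

yaw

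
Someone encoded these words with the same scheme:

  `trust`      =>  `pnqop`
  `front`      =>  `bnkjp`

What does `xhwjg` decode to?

This is a Caesar cipher with shift 22.
Reversing it on xhwjg: x−22=b, h−22=l, w−22=a, j−22=n, g−22=k.

blank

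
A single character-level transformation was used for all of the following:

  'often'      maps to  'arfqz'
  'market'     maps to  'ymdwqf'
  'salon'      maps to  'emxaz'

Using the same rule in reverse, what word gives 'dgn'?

rub

Compare letters: o→a is +12, f→r is +12, t→f is +12 — a constant shift. Each letter is shifted forward by 12 in the alphabet (a Caesar shift of +12).
Decoding dgn: d−12=r, g−12=u, n−12=b.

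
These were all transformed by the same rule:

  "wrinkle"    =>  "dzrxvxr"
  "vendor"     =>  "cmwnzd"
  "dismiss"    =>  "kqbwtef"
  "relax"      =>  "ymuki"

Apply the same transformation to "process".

wzxmpef

In wrinkle: w→d is +7, r→z is +8, i→r is +9, n→x is +10 — the shift increases by 1 each position. Each letter shifts forward by (position + 7), i.e. 7, 8, 9, … — the shift grows by one for each successive letter.
For process: p+7=w, r+8=z, o+9=x, c+10=m, e+11=p, s+12=e, s+13=f.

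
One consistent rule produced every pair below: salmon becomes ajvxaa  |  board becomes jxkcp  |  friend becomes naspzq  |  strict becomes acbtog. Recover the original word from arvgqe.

In salmon: s→a is +8, a→j is +9, l→v is +10, m→x is +11 — the shift increases by 1 each position. Each letter shifts forward by (position + 8), i.e. 8, 9, 10, … — the shift grows by one for each successive letter.
Decoding arvgqe: a−8=s, r−9=i, v−10=l, g−11=v, q−12=e, e−13=r.

silver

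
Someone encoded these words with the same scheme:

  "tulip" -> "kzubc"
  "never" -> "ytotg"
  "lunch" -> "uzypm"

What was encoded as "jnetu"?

Treating letters as 0–25, the rule is x ↦ 15x + 11 (mod 26).
Decoding jnetu: j(9)→7·(9−11)≡12=m; n(13)→7·(13−11)≡14=o; e(4)→7·(4−11)≡3=d; t(19)→7·(19−11)≡4=e; u(20)→7·(20−11)≡11=l (all mod 26).

model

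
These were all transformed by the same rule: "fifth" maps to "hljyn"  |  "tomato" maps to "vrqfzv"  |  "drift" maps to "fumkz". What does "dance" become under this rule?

fdrhk

In fifth: f→h is +2, i→l is +3, f→j is +4, t→y is +5 — the shift increases by 1 each position. Each letter shifts forward by (position + 2), i.e. 2, 3, 4, … — the shift grows by one for each successive letter.
For dance: d+2=f, a+3=d, n+4=r, c+5=h, e+6=k.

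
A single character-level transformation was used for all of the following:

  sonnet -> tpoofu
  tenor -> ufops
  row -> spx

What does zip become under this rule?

Compare letters: s→t is +1, o→p is +1, n→o is +1 — a constant shift. Every letter moves 1 place later in the alphabet, wrapping around z→a.
Applying it to zip: z+1=a, i+1=j, p+1=q.

ajq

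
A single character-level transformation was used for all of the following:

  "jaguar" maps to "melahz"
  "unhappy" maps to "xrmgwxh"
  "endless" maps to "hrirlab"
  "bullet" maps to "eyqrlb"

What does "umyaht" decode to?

ritual

In jaguar: j→m is +3, a→e is +4, g→l is +5, u→a is +6 — the shift increases by 1 each position. The shift increases by 1 at each position, starting from +3: 3, 4, 5, ….
Decoding umyaht: u−3=r, m−4=i, y−5=t, a−6=u, h−7=a, t−8=l.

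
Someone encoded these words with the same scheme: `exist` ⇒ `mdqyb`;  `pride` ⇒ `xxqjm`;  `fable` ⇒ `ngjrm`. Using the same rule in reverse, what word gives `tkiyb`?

least

Shifts by position in exist: pos 0: e→m (+8), pos 1: x→d (+6), pos 2: i→q (+8), pos 3: s→y (+6) — repeating every 2. A repeating key of period 2 is used — shifts +8, +6 over and over.
Reversing it on tkiyb: t−8=l, k−6=e, i−8=a, y−6=s, b−8=t.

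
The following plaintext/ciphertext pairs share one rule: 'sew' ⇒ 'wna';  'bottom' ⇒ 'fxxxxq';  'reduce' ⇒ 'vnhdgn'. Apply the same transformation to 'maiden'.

qjrhnr

The shift depends on letter class: consonant s→w is +4, but vowel e→n is +9. Two shifts are in play — +9 for a/e/i/o/u, +4 for every other letter.
Applying it to maiden: m(cons)+4=q, a(vowel)+9=j, i(vowel)+9=r, d(cons)+4=h, e(vowel)+9=n, n(cons)+4=r.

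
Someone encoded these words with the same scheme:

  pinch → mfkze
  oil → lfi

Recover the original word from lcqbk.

often

Each letter is shifted forward by 23 in the alphabet (a Caesar shift of +23).
Undoing it on lcqbk: l−23=o, c−23=f, q−23=t, b−23=e, k−23=n.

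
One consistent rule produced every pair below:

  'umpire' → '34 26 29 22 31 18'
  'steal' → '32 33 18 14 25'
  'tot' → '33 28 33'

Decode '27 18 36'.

The number is (letter's place in the alphabet, a=1) + 13.
Undoing it on 27 18 36: 27→(27−13)÷1=14=n, 18→(18−13)÷1=5=e, 36→(36−13)÷1=23=w.

new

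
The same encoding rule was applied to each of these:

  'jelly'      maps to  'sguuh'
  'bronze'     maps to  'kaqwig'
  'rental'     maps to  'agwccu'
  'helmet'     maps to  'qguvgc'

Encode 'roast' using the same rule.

aqcbc

The shift depends on letter class: consonant j→s is +9, but vowel e→g is +2. Vowels shift forward by 2 and consonants shift forward by 9.
Applying it to roast: r(cons)+9=a, o(vowel)+2=q, a(vowel)+2=c, s(cons)+9=b, t(cons)+9=c.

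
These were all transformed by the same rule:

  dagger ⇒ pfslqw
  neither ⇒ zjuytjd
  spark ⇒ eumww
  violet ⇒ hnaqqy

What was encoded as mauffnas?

A repeating key of period 2 is used — shifts +12, +5 over and over.
Undoing it on mauffnas: m−12=a, a−5=v, u−12=i, f−5=a, f−12=t, n−5=i, a−12=o, s−5=n.

aviation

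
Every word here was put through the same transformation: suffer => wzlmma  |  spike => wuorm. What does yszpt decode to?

Each letter shifts forward by (position + 4), i.e. 4, 5, 6, … — the shift grows by one for each successive letter.
Reversing it on yszpt: y−4=u, s−5=n, z−6=t, p−7=i, t−8=l.

until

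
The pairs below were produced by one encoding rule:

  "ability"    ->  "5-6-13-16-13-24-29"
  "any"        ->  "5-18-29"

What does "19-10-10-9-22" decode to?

The number is (letter's place in the alphabet, a=1) + 4.
Reversing it on 19-10-10-9-22: 19→(19−4)÷1=15=o, 10→(10−4)÷1=6=f, 10→(10−4)÷1=6=f, 9→(9−4)÷1=5=e, 22→(22−4)÷1=18=r.

offer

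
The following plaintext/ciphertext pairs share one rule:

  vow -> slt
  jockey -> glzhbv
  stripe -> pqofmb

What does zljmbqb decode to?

compete

Compare letters: v→s is +23, o→l is +23, w→t is +23 — a constant shift. This is a Caesar cipher with shift 23.
Reversing it on zljmbqb: z−23=c, l−23=o, j−23=m, m−23=p, b−23=e, q−23=t, b−23=e.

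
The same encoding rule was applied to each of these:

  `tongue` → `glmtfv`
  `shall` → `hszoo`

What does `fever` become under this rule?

uvevi

Letters are reflected about the middle of the alphabet (position → 25−position): Atbash.
Applying it to fever: f↔u, e↔v, v↔e, e↔v, r↔i.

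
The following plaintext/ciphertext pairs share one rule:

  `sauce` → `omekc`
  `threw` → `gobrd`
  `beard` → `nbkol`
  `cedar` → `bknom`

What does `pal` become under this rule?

vkz

The output letters match the input read backwards, each shifted +10: sauce reversed is ecuas. Read the word backwards and shift each letter +10.
On pal: reverse → lap; then shift: l+10=v, a+10=k, p+10=z.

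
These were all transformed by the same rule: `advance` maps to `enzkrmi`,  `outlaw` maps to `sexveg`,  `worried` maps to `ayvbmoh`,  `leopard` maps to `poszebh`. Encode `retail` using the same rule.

Shifts by position in advance: pos 0: a→e (+4), pos 1: d→n (+10), pos 2: v→z (+4), pos 3: a→k (+10) — repeating every 2. The shifts repeat in a cycle of length 2: positions 0,1,… shift by +4, +10, then the pattern repeats.
Applying it to retail: r+4=v, e+10=o, t+4=x, a+10=k, i+4=m, l+10=v.

voxkmv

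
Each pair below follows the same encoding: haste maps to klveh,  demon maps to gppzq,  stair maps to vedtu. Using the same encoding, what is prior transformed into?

sclzu

It's a Vigenère-style cipher with numeric key [3,11]: position i shifts by key[i mod 2].
Applying it to prior: p+3=s, r+11=c, i+3=l, o+11=z, r+3=u.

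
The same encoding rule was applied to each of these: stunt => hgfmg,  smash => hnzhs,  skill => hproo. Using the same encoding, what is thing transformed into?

This is the alphabet-reversal cipher (Atbash): a becomes z, b becomes y, etc.
Applying it to thing: t↔g, h↔s, i↔r, n↔m, g↔t.

gsrmt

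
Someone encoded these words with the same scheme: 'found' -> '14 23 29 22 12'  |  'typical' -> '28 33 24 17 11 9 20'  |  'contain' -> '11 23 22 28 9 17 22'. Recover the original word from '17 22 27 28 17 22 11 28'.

instinct

f is letter #6 and maps to 14: an offset of 8. Letters become their 1-based position plus 8 (so a→9, b→10, …).
Undoing it on 17 22 27 28 17 22 11 28: 17→(17−8)÷1=9=i, 22→(22−8)÷1=14=n, 27→(27−8)÷1=19=s, 28→(28−8)÷1=20=t, 17→(17−8)÷1=9=i, 22→(22−8)÷1=14=n, 11→(11−8)÷1=3=c, 28→(28−8)÷1=20=t.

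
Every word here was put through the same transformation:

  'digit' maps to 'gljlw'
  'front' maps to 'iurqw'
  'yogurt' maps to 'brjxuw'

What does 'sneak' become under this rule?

vqhdn

Compare letters: d→g is +3, i→l is +3, g→j is +3 — a constant shift. This is a Caesar cipher with shift 3.
Applying it to sneak: s+3=v, n+3=q, e+3=h, a+3=d, k+3=n.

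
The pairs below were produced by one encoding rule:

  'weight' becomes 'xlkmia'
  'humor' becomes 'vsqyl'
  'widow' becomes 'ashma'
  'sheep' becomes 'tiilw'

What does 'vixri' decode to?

enter

The word is reversed, then every letter is shifted forward by 4.
Undoing it on vixri: shift back: v−4=r, i−4=e, x−4=t, r−4=n, i−4=e → retne; then reverse → enter.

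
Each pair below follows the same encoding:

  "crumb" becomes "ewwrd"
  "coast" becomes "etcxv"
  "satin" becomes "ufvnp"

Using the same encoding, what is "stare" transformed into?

Shifts by position in crumb: pos 0: c→e (+2), pos 1: r→w (+5), pos 2: u→w (+2), pos 3: m→r (+5) — repeating every 2. A repeating key of period 2 is used — shifts +2, +5 over and over.
Applying it to stare: s+2=u, t+5=y, a+2=c, r+5=w, e+2=g.

uycwg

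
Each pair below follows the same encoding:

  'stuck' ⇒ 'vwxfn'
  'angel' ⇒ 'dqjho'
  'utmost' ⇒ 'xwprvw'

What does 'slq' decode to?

pin

Compare letters: s→v is +3, t→w is +3, u→x is +3 — a constant shift. Every letter moves 3 places later in the alphabet, wrapping around z→a.
Undoing it on slq: s−3=p, l−3=i, q−3=n.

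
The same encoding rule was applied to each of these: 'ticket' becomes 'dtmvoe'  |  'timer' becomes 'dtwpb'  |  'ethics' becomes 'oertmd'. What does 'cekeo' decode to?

It's a Vigenère-style cipher with numeric key [10,11]: position i shifts by key[i mod 2].
Reversing it on cekeo: c−10=s, e−11=t, k−10=a, e−11=t, o−10=e.

state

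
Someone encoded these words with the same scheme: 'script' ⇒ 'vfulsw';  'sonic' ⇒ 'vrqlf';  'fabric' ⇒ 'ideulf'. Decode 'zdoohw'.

This is a Caesar cipher with shift 3.
Undoing it on zdoohw: z−3=w, d−3=a, o−3=l, o−3=l, h−3=e, w−3=t.

wallet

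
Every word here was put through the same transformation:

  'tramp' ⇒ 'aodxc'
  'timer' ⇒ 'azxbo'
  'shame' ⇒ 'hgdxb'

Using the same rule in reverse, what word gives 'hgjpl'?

shock

t(19)→a(0) and r(17)→o(14) fit y≡19x+3 (mod 26); the inverse of 19 mod 26 is 11. Treating letters as 0–25, the rule is x ↦ 19x + 3 (mod 26).
Decoding hgjpl: h(7)→11·(7−3)≡18=s; g(6)→11·(6−3)≡7=h; j(9)→11·(9−3)≡14=o; p(15)→11·(15−3)≡2=c; l(11)→11·(11−3)≡10=k (all mod 26).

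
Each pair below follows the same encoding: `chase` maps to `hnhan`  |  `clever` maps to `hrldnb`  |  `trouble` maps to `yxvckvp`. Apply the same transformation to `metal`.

rkaiu

In chase: c→h is +5, h→n is +6, a→h is +7, s→a is +8 — the shift increases by 1 each position. Letter i (0-indexed) is shifted by i+5, so successive shifts are 5, 6, 7, ….
For metal: m+5=r, e+6=k, t+7=a, a+8=i, l+9=u.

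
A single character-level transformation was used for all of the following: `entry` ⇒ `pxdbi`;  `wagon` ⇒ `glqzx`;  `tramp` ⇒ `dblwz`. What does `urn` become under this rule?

fbx

The shift depends on letter class: consonant n→x is +10, but vowel e→p is +11. Vowels shift forward by 11 and consonants shift forward by 10.
Applying it to urn: u(vowel)+11=f, r(cons)+10=b, n(cons)+10=x.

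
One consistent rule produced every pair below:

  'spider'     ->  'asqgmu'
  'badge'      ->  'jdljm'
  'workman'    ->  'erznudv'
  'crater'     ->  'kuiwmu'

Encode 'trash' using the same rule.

The shifts repeat in a cycle of length 2: positions 0,1,… shift by +8, +3, then the pattern repeats.
On trash: t+8=b, r+3=u, a+8=i, s+3=v, h+8=p.

buivp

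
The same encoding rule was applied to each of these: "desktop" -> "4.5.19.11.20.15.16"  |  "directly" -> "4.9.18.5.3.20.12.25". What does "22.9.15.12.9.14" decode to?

violin

d is letter #4 and maps to 4: an offset of 0. Each letter is replaced by its alphabet position (a=1, b=2, …, z=26).
Decoding 22.9.15.12.9.14: 22=v, 9=i, 15=o, 12=l, 9=i, 14=n.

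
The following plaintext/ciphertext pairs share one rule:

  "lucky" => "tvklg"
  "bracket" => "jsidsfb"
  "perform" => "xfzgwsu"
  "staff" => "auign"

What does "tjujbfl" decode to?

limited

The shifts repeat in a cycle of length 2: positions 0,1,… shift by +8, +1, then the pattern repeats.
Reversing it on tjujbfl: t−8=l, j−1=i, u−8=m, j−1=i, b−8=t, f−1=e, l−8=d.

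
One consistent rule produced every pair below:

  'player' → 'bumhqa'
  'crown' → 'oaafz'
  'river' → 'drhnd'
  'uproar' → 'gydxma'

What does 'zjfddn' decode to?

It's a Vigenère-style cipher with numeric key [12,9]: position i shifts by key[i mod 2].
Undoing it on zjfddn: z−12=n, j−9=a, f−12=t, d−9=u, d−12=r, n−9=e.

nature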